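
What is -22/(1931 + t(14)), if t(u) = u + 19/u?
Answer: -308/27249 ≈ -0.011303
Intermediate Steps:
-22/(1931 + t(14)) = -22/(1931 + (14 + 19/14)) = -22/(1931 + 215/14) = -22/27249/14 = -22*14/27249 = -308/27249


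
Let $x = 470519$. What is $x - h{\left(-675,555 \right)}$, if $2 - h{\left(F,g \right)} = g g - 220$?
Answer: $778322$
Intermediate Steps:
$h{\left(F,g \right)} = 222 - g^{2}$ ($h{\left(F,g \right)} = 2 - \left(g g - 220\right) = 2 - \left(g^{2} - 220\right) = 2 - \left(-220 + g^{2}\right) = 222 - g^{2}$)
$x - h{\left(-675,555 \right)} = 470519 - \left(222 - 555^{2}\right) = 470519 - \left(222 - 308025\right) = 470519 - -307803 = 470519 + 307803 = 778322$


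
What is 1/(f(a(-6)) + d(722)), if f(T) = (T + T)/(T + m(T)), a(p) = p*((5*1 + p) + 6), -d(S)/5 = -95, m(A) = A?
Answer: 1/476 ≈ 0.0021008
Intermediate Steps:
d(S) = 475 (d(S) = -5*(-95) = 475)
a(p) = p*(11 + p) (a(p) = p*((5 + p) + 6) = p*(11 + p))
f(T) = 1 (f(T) = (T + T)/(T + T) = (2*T)/((2*T)) = (2*T)*(1/(2*T)) = 1)
1/(f(a(-6)) + d(722)) = 1/(1 + 475) = 1/476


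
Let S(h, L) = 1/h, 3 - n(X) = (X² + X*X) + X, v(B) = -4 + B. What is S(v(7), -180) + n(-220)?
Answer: -289730/3 ≈ -96577.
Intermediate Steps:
n(X) = 3 - X - 2*X² (n(X) = 3 - ((X² + X*X) + X) = 3 - ((X² + X²) + X) = 3 - (2*X² + X) = 3 - (X + 2*X²) = 3 + (-X - 2*X²) = 3 - X - 2*X²)
S(v(7), -180) + n(-220) = 1/(-4 + 7) + (3 - 1*(-220) - 2*(-220)²) = 1/3 + (3 + 220 - 2*48400) = ⅓ + (3 + 220 - 96800) = ⅓ - 96577 = -289730/3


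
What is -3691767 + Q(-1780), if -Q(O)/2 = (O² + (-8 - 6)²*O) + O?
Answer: -9327247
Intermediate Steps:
Q(O) = -394*O - 2*O² (Q(O) = -2*((O² + (-8 - 6)²*O) + O) = -2*((O² + (-14)²*O) + O) = -2*((O² + 196*O) + O) = -2*(O² + 197*O) = -394*O - 2*O²)
-3691767 + Q(-1780) = -3691767 - 2*(-1780)*(197 - 1780) = -3691767 - 2*(-1780)*(-1583) = -3691767 - 5635480 = -9327247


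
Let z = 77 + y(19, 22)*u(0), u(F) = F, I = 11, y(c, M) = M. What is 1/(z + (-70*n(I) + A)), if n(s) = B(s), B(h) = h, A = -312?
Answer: -1/1005 ≈ -0.00099503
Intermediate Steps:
n(s) = s
z = 77 (z = 77 + 22*0 = 77 + 0 = 77)
1/(z + (-70*n(I) + A)) = 1/(77 + (-70*11 - 312)) = 1/(77 + (-770 - 312)) = 1/(77 - 1082) = 1/(-1005) = -1/1005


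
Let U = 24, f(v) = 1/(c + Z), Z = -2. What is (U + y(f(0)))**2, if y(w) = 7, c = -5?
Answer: 961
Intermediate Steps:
f(v) = -1/7 (f(v) = 1/(-5 - 2) = 1/(-7) = -1/7)
(U + y(f(0)))**2 = (24 + 7)**2 = 31**2 = 961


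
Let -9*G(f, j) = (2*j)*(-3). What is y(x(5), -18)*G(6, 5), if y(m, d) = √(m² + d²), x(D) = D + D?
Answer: 20*√106/3 ≈ 68.638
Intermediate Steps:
x(D) = 2*D
y(m, d) = √(d² + m²)
G(f, j) = 2*j/3 (G(f, j) = -2*j*(-3)/9 = -(-2)*j/3 = 2*j/3)
y(x(5), -18)*G(6, 5) = √((-18)² + (2*5)²)*((⅔)*5) = √(324 + 10²)*(10/3) = √(324 + 100)*(10/3) = √424*(10/3) = (2*√106)*(10/3) = 20*√106/3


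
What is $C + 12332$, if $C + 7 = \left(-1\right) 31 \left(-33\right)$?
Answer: $13348$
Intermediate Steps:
$C = 1016$ ($C = -7 + \left(-1\right) 31 \left(-33\right) = -7 - -1023 = -7 + 1023 = 1016$)
$C + 12332 = 1016 + 12332 = 13348$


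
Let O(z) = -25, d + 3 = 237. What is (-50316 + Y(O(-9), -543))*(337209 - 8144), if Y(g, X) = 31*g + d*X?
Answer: -58623916945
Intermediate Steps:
d = 234 (d = -3 + 237 = 234)
Y(g, X) = 31*g + 234*X
(-50316 + Y(O(-9), -543))*(337209 - 8144) = (-50316 + (31*(-25) + 234*(-543)))*(337209 - 8144) = (-50316 + (-775 - 127062))*329065 = (-50316 - 127837)*329065 = -178153*329065 = -58623916945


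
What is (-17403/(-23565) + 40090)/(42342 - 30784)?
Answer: 314912751/90788090 ≈ 3.4687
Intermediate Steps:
(-17403/(-23565) + 40090)/(42342 - 30784) = (-17403*(-1/23565) + 40090)/11558 = (5801/7855 + 40090)*(1/11558) = (314912751/7855)*(1/11558) = 314912751/90788090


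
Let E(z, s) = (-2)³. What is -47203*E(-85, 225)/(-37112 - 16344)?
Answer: -3631/514 ≈ -7.0642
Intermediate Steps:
E(z, s) = -8
-47203*E(-85, 225)/(-37112 - 16344) = -47203*(-8/(-37112 - 16344)) = -47203/((-53456*(-⅛))) = -47203/6682 = -47203*1/6682 = -3631/514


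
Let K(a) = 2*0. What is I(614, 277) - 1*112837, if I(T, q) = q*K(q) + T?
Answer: -112223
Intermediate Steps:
K(a) = 0
I(T, q) = T (I(T, q) = q*0 + T = 0 + T = T)
I(614, 277) - 1*112837 = 614 - 1*112837 = 614 - 112837 = -112223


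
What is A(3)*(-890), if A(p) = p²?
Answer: -8010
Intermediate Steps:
A(3)*(-890) = 3²*(-890) = 9*(-890) = -8010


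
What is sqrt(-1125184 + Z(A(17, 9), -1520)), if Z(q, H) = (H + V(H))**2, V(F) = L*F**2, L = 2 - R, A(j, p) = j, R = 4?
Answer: 8*sqrt(333841266519) ≈ 4.6223e+6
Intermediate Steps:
L = -2 (L = 2 - 1*4 = 2 - 4 = -2)
V(F) = -2*F**2
Z(q, H) = (H - 2*H**2)**2
sqrt(-1125184 + Z(A(17, 9), -1520)) = sqrt(-1125184 + (-1520)**2*(-1 + 2*(-1520))**2) = sqrt(-1125184 + 2310400*(-1 - 3040)**2) = sqrt(-1125184 + 2310400*(-3041)**2) = sqrt(-1125184 + 2310400*9247681) = sqrt(-1125184 + 21365842182400) = sqrt(21365841057216) = 8*sqrt(333841266519)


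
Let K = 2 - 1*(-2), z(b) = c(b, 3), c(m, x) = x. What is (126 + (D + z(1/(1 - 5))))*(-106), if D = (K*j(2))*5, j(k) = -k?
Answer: -9434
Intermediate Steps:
z(b) = 3
K = 4 (K = 2 + 2 = 4)
D = -40 (D = (4*(-1*2))*5 = (4*(-2))*5 = -8*5 = -40)
(126 + (D + z(1/(1 - 5))))*(-106) = (126 + (-40 + 3))*(-106) = (126 - 37)*(-106) = 89*(-106) = -9434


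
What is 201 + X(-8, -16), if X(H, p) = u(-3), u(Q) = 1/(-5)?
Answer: 1004/5 ≈ 200.80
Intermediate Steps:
u(Q) = -1/5
X(H, p) = -1/5
201 + X(-8, -16) = 201 - 1/5 = 1004/5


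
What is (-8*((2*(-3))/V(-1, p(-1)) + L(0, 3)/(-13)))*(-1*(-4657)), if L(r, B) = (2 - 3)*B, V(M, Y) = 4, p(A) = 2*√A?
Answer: 614724/13 ≈ 47286.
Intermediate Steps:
L(r, B) = -B
(-8*((2*(-3))/V(-1, p(-1)) + L(0, 3)/(-13)))*(-1*(-4657)) = (-8*((2*(-3))/4 - 1*3/(-13)))*(-1*(-4657)) = -8*(-6*¼ - 3*(-1/13))*4657 = -8*(-3/2 + 3/13)*4657 = -8*(-33/26)*4657 = (132/13)*4657 = 614724/13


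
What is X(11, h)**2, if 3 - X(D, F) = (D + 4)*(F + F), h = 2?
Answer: 3249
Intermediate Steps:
X(D, F) = 3 - 2*F*(4 + D) (X(D, F) = 3 - (D + 4)*(F + F) = 3 - (4 + D)*2*F = 3 - 2*F*(4 + D))
X(11, h)**2 = (3 - 8*2 - 2*11*2)**2 = (3 - 16 - 44)**2 = (-57)**2 = 3249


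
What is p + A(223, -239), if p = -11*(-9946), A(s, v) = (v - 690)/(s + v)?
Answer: 1751425/16 ≈ 1.0946e+5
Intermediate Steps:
A(s, v) = (-690 + v)/(s + v)
p = 109406
p + A(223, -239) = 109406 + (-690 - 239)/(223 - 239) = 109406 - 929/(-16) = 109406 - 1/16*(-929) = 109406 + 929/16 = 1751425/16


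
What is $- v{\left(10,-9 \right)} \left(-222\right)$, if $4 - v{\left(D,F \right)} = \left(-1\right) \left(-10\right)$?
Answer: $-1332$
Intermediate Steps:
$v{\left(D,F \right)} = -6$ ($v{\left(D,F \right)} = 4 - \left(-1\right) \left(-10\right) = 4 - 10 = -6$)
$- v{\left(10,-9 \right)} \left(-222\right) = \left(-1\right) \left(-6\right) \left(-222\right) = 6 \left(-222\right) = -1332$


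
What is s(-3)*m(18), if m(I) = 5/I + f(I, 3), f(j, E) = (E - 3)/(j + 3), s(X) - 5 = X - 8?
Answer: -5/3 ≈ -1.6667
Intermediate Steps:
s(X) = -3 + X (s(X) = 5 + (X - 8) = 5 + (-8 + X) = -3 + X)
f(j, E) = (-3 + E)/(3 + j)
m(I) = 5/I (m(I) = 5/I + (-3 + 3)/(3 + I) = 5/I + 0/(3 + I) = 5/I + 0 = 5/I)
s(-3)*m(18) = (-3 - 3)*(5/18) = -30/18 = -6*5/18 = -5/3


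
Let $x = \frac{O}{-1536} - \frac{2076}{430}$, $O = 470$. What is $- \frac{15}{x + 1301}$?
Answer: $- \frac{2476800}{213973411} \approx -0.011575$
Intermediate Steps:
$x = - \frac{847709}{165120}$ ($x = \frac{470}{-1536} - \frac{2076}{430} = 470 \left(- \frac{1}{1536}\right) - \frac{1038}{215} = - \frac{235}{768} - \frac{1038}{215} = - \frac{847709}{165120} \approx -5.1339$)
$- \frac{15}{x + 1301} = - \frac{15}{- \frac{847709}{165120} + 1301} = - \frac{15}{\frac{213973411}{165120}} = \left(-15\right) \frac{165120}{213973411} = - \frac{2476800}{213973411}$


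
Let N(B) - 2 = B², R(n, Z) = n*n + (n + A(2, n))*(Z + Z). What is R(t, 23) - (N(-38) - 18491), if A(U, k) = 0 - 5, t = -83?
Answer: 19886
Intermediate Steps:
A(U, k) = -5
R(n, Z) = n² + 2*Z*(-5 + n) (R(n, Z) = n*n + (n - 5)*(Z + Z) = n² + (-5 + n)*(2*Z) = n² + 2*Z*(-5 + n))
N(B) = 2 + B²
R(t, 23) - (N(-38) - 18491) = ((-83)² - 10*23 + 2*23*(-83)) - ((2 + (-38)²) - 18491) = (6889 - 230 - 3818) - ((2 + 1444) - 18491) = 2841 - (1446 - 18491) = 2841 - 1*(-17045) = 2841 + 17045 = 19886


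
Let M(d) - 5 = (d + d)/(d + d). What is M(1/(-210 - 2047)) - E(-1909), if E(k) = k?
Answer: 1915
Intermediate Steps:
M(d) = 6 (M(d) = 5 + (d + d)/(d + d) = 5 + (2*d)/((2*d)) = 5 + (2*d)*(1/(2*d)) = 5 + 1 = 6)
M(1/(-210 - 2047)) - E(-1909) = 6 - 1*(-1909) = 6 + 1909 = 1915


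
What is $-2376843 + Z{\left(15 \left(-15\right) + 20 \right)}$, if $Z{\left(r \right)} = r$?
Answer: $-2377048$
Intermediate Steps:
$-2376843 + Z{\left(15 \left(-15\right) + 20 \right)} = -2376843 + \left(15 \left(-15\right) + 20\right) = -2376843 + \left(-225 + 20\right) = -2376843 - 205 = -2377048$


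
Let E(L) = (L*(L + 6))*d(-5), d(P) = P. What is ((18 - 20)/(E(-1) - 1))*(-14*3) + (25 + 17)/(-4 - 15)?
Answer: 49/38 ≈ 1.2895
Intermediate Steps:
E(L) = -5*L*(6 + L) (E(L) = (L*(L + 6))*(-5) = (L*(6 + L))*(-5) = -5*L*(6 + L))
((18 - 20)/(E(-1) - 1))*(-14*3) + (25 + 17)/(-4 - 15) = ((18 - 20)/(-5*(-1)*(6 - 1) - 1))*(-14*3) + (25 + 17)/(-4 - 15) = -2/(-5*(-1)*5 - 1)*(-42) + 42/(-19) = -2/(25 - 1)*(-42) + 42*(-1/19) = -2/24*(-42) - 42/19 = -2*1/24*(-42) - 42/19 = -1/12*(-42) - 42/19 = 7/2 - 42/19 = 49/38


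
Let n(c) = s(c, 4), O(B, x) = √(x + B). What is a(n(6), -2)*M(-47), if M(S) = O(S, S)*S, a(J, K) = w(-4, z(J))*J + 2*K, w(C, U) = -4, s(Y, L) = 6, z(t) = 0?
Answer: 1316*I*√94 ≈ 12759.0*I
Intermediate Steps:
O(B, x) = √(B + x)
n(c) = 6
a(J, K) = -4*J + 2*K
M(S) = √2*S^(3/2) (M(S) = √(S + S)*S = √(2*S)*S = (√2*√S)*S = √2*S^(3/2))
a(n(6), -2)*M(-47) = (-4*6 + 2*(-2))*(√2*(-47)^(3/2)) = (-24 - 4)*(√2*(-47*I*√47)) = -(-1316)*I*√94 = 1316*I*√94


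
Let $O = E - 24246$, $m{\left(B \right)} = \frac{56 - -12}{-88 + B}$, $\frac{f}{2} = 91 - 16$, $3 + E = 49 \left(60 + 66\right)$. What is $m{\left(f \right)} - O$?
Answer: $\frac{560359}{31} \approx 18076.0$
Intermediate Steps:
$E = 6171$ ($E = -3 + 49 \left(60 + 66\right) = -3 + 49 \cdot 126 = -3 + 6174 = 6171$)
$f = 150$ ($f = 2 \left(91 - 16\right) = 2 \cdot 75 = 150$)
$m{\left(B \right)} = \frac{68}{-88 + B}$ ($m{\left(B \right)} = \frac{56 + 12}{-88 + B} = \frac{68}{-88 + B}$)
$O = -18075$ ($O = 6171 - 24246 = -18075$)
$m{\left(f \right)} - O = \frac{68}{-88 + 150} - -18075 = \frac{68}{62} + 18075 = 68 \cdot \frac{1}{62} + 18075 = \frac{34}{31} + 18075 = \frac{560359}{31}$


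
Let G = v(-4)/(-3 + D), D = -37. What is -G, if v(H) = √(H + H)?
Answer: I*√2/20 ≈ 0.070711*I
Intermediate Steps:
v(H) = √2*√H (v(H) = √(2*H) = √2*√H)
G = -I*√2/20 (G = (√2*√(-4))/(-3 - 37) = (√2*(2*I))/(-40) = -I*√2/20 ≈ -0.070711*I)
-G = -(-1)*I*√2/20 = I*√2/20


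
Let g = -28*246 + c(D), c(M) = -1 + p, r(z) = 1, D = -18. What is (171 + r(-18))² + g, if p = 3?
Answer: 22698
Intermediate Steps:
c(M) = 2 (c(M) = -1 + 3 = 2)
g = -6886 (g = -28*246 + 2 = -6888 + 2 = -6886)
(171 + r(-18))² + g = (171 + 1)² - 6886 = 172² - 6886 = 29584 - 6886 = 22698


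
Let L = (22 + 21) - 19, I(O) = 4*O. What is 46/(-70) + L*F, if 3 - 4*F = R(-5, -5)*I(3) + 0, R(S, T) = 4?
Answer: -9473/35 ≈ -270.66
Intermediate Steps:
L = 24 (L = 43 - 19 = 24)
F = -45/4 (F = 3/4 - (4*(4*3) + 0)/4 = 3/4 - (4*12 + 0)/4 = 3/4 - (48 + 0)/4 = 3/4 - 1/4*48 = 3/4 - 12 = -45/4 ≈ -11.250)
46/(-70) + L*F = 46/(-70) + 24*(-45/4) = 46*(-1/70) - 270 = -23/35 - 270 = -9473/35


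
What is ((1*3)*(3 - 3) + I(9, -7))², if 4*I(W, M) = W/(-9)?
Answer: 1/16 ≈ 0.062500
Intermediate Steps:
I(W, M) = -W/36 (I(W, M) = (W/(-9))/4 = (W*(-⅑))/4 = (-W/9)/4 = -W/36)
((1*3)*(3 - 3) + I(9, -7))² = ((1*3)*(3 - 3) - 1/36*9)² = (3*0 - ¼)² = (0 - ¼)² = (-¼)² = 1/16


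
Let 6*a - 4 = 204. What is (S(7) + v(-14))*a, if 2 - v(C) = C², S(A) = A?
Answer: -19448/3 ≈ -6482.7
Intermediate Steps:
a = 104/3 (a = ⅔ + (⅙)*204 = ⅔ + 34 = 104/3 ≈ 34.667)
v(C) = 2 - C²
(S(7) + v(-14))*a = (7 + (2 - 1*(-14)²))*(104/3) = (7 + (2 - 1*196))*(104/3) = (7 + (2 - 196))*(104/3) = (7 - 194)*(104/3) = -187*104/3 = -19448/3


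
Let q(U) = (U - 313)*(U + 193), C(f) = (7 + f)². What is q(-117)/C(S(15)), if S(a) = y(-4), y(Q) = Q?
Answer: -32680/9 ≈ -3631.1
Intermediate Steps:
S(a) = -4
q(U) = (-313 + U)*(193 + U)
q(-117)/C(S(15)) = (-60409 + (-117)² - 120*(-117))/((7 - 4)²) = (-60409 + 13689 + 14040)/(3²) = -32680/9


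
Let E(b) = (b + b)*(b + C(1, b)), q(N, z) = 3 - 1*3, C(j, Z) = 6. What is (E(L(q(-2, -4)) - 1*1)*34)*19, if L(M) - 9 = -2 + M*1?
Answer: 93024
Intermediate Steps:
q(N, z) = 0 (q(N, z) = 3 - 3 = 0)
L(M) = 7 + M (L(M) = 9 + (-2 + M*1) = 9 + (-2 + M) = 7 + M)
E(b) = 2*b*(6 + b) (E(b) = (b + b)*(b + 6) = (2*b)*(6 + b) = 2*b*(6 + b))
(E(L(q(-2, -4)) - 1*1)*34)*19 = ((2*((7 + 0) - 1*1)*(6 + ((7 + 0) - 1*1)))*34)*19 = ((2*(7 - 1)*(6 + (7 - 1)))*34)*19 = ((2*6*(6 + 6))*34)*19 = ((2*6*12)*34)*19 = (144*34)*19 = 4896*19 = 93024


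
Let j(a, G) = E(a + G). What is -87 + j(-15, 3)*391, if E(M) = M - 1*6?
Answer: -7125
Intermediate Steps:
E(M) = -6 + M (E(M) = M - 6 = -6 + M)
j(a, G) = -6 + G + a (j(a, G) = -6 + (a + G) = -6 + (G + a) = -6 + G + a)
-87 + j(-15, 3)*391 = -87 + (-6 + 3 - 15)*391 = -87 - 18*391 = -87 - 7038 = -7125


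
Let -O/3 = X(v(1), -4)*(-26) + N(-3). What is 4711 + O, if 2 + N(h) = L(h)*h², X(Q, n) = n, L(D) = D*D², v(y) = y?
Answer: 5134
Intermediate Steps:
L(D) = D³
N(h) = -2 + h⁵ (N(h) = -2 + h³*h² = -2 + h⁵)
O = 423 (O = -3*(-4*(-26) + (-2 + (-3)⁵)) = -3*(104 + (-2 - 243)) = -3*(104 - 245) = -3*(-141) = 423)
4711 + O = 4711 + 423 = 5134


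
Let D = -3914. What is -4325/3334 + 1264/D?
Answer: -10571113/6524638 ≈ -1.6202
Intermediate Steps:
-4325/3334 + 1264/D = -4325/3334 + 1264/(-3914) = -4325*1/3334 + 1264*(-1/3914) = -4325/3334 - 632/1957 = -10571113/6524638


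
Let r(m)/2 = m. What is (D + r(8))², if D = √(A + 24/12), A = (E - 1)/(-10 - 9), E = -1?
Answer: 4904/19 + 64*√190/19 ≈ 304.54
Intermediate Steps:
A = 2/19 (A = (-1 - 1)/(-10 - 9) = -2/(-19) = -2*(-1/19) = 2/19 ≈ 0.10526)
r(m) = 2*m
D = 2*√190/19 (D = √(2/19 + 24/12) = √(2/19 + 24*(1/12)) = √(2/19 + 2) = √(40/19) = 2*√190/19 ≈ 1.4510)
(D + r(8))² = (2*√190/19 + 2*8)² = (2*√190/19 + 16)² = (16 + 2*√190/19)²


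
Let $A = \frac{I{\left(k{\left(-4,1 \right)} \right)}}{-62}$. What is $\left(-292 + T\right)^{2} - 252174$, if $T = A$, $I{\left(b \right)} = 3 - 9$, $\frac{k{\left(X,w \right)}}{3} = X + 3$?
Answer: $- \frac{160454813}{961} \approx -1.6697 \cdot 10^{5}$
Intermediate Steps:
$k{\left(X,w \right)} = 9 + 3 X$ ($k{\left(X,w \right)} = 3 \left(X + 3\right) = 3 \left(3 + X\right) = 9 + 3 X$)
$I{\left(b \right)} = -6$
$A = \frac{3}{31}$ ($A = - \frac{6}{-62} = \left(-6\right) \left(- \frac{1}{62}\right) = \frac{3}{31} \approx 0.096774$)
$T = \frac{3}{31} \approx 0.096774$
$\left(-292 + T\right)^{2} - 252174 = \left(-292 + \frac{3}{31}\right)^{2} - 252174 = \left(- \frac{9049}{31}\right)^{2} - 252174 = \frac{81884401}{961} - 252174 = - \frac{160454813}{961}$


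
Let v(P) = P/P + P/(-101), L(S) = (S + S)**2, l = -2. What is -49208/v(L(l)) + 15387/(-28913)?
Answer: -143699149199/2457605 ≈ -58471.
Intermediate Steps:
L(S) = 4*S**2 (L(S) = (2*S)**2 = 4*S**2)
v(P) = 1 - P/101 (v(P) = 1 + P*(-1/101) = 1 - P/101)
-49208/v(L(l)) + 15387/(-28913) = -49208/(1 - 4*(-2)**2/101) + 15387/(-28913) = -49208/(1 - 4*4/101) + 15387*(-1/28913) = -49208/(1 - 1/101*16) - 15387/28913 = -49208/(1 - 16/101) - 15387/28913 = -49208/85/101 - 15387/28913 = -49208*101/85 - 15387/28913 = -4970008/85 - 15387/28913 = -143699149199/2457605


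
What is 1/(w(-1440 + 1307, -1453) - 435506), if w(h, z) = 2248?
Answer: -1/433258 ≈ -2.3081e-6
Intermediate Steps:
1/(w(-1440 + 1307, -1453) - 435506) = 1/(2248 - 435506) = 1/(-433258) = -1/433258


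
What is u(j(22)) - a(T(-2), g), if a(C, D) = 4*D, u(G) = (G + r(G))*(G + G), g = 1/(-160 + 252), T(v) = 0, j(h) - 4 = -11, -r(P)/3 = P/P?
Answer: 3219/23 ≈ 139.96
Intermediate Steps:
r(P) = -3 (r(P) = -3*P/P = -3*1 = -3)
j(h) = -7 (j(h) = 4 - 11 = -7)
g = 1/92 ≈ 0.010870
u(G) = 2*G*(-3 + G) (u(G) = (G - 3)*(G + G) = (-3 + G)*(2*G) = 2*G*(-3 + G))
u(j(22)) - a(T(-2), g) = 2*(-7)*(-3 - 7) - 4/92 = 2*(-7)*(-10) - 1*1/23 = 140 - 1/23 = 3219/23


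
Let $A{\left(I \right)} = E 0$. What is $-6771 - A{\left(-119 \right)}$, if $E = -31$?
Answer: $-6771$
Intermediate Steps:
$A{\left(I \right)} = 0$ ($A{\left(I \right)} = \left(-31\right) 0 = 0$)
$-6771 - A{\left(-119 \right)} = -6771 - 0 = -6771 + 0 = -6771$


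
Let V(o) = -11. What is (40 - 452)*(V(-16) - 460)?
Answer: 194052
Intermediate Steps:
(40 - 452)*(V(-16) - 460) = (40 - 452)*(-11 - 460) = -412*(-471) = 194052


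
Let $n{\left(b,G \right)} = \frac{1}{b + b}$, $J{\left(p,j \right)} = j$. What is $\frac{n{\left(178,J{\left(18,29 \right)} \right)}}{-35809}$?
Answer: $- \frac{1}{12748004} \approx -7.8444 \cdot 10^{-8}$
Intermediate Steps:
$n{\left(b,G \right)} = \frac{1}{2 b}$
$\frac{n{\left(178,J{\left(18,29 \right)} \right)}}{-35809} = \frac{\frac{1}{2} \cdot \frac{1}{178}}{-35809} = \frac{1}{2} \cdot \frac{1}{178} \left(- \frac{1}{35809}\right) = \frac{1}{356} \left(- \frac{1}{35809}\right) = - \frac{1}{12748004}$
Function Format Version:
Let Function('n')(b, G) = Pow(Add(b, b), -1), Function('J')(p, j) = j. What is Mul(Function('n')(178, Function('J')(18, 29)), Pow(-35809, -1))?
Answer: Rational(-1, 12748004) ≈ -7.8444e-8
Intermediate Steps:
Function('n')(b, G) = Mul(Rational(1, 2), Pow(b, -1)) (Function('n')(b, G) = Pow(Mul(2, b), -1) = Mul(Rational(1, 2), Pow(b, -1)))
Mul(Function('n')(178, Function('J')(18, 29)), Pow(-35809, -1)) = Mul(Mul(Rational(1, 2), Pow(178, -1)), Pow(-35809, -1)) = Mul(Mul(Rational(1, 2), Rational(1, 178)), Rational(-1, 35809)) = Mul(Rational(1, 356), Rational(-1, 35809)) = Rational(-1, 12748004)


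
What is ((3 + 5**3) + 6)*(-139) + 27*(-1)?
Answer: -18653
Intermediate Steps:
((3 + 5**3) + 6)*(-139) + 27*(-1) = ((3 + 125) + 6)*(-139) - 27 = (128 + 6)*(-139) - 27 = 134*(-139) - 27 = -18626 - 27 = -18653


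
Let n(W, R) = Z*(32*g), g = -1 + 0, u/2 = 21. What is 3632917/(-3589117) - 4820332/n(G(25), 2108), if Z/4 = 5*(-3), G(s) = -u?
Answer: -4326927681871/1722776160 ≈ -2511.6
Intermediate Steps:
u = 42 (u = 2*21 = 42)
g = -1
G(s) = -42 (G(s) = -1*42 = -42)
Z = -60 (Z = 4*(5*(-3)) = 4*(-15) = -60)
n(W, R) = 1920 (n(W, R) = -1920*(-1) = -60*(-32) = 1920)
3632917/(-3589117) - 4820332/n(G(25), 2108) = 3632917/(-3589117) - 4820332/1920 = 3632917*(-1/3589117) - 4820332*1/1920 = -3632917/3589117 - 1205083/480 = -4326927681871/1722776160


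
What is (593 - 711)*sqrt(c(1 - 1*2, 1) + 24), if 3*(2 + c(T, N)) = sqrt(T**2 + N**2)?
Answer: -118*sqrt(198 + 3*sqrt(2))/3 ≈ -559.37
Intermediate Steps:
c(T, N) = -2 + sqrt(N**2 + T**2)/3 (c(T, N) = -2 + sqrt(T**2 + N**2)/3 = -2 + sqrt(N**2 + T**2)/3)
(593 - 711)*sqrt(c(1 - 1*2, 1) + 24) = (593 - 711)*sqrt((-2 + sqrt(1**2 + (1 - 1*2)**2)/3) + 24) = -118*sqrt((-2 + sqrt(1 + (1 - 2)**2)/3) + 24) = -118*sqrt((-2 + sqrt(1 + (-1)**2)/3) + 24) = -118*sqrt((-2 + sqrt(1 + 1)/3) + 24) = -118*sqrt((-2 + sqrt(2)/3) + 24) = -118*sqrt(22 + sqrt(2)/3)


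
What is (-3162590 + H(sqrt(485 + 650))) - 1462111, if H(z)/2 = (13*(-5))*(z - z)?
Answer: -4624701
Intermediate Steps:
H(z) = 0 (H(z) = 2*((13*(-5))*(z - z)) = 2*(-65*0) = 2*0 = 0)
(-3162590 + H(sqrt(485 + 650))) - 1462111 = (-3162590 + 0) - 1462111 = -3162590 - 1462111 = -4624701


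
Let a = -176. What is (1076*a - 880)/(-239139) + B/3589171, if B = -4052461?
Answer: -286240153303/858310763769 ≈ -0.33349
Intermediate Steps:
(1076*a - 880)/(-239139) + B/3589171 = (1076*(-176) - 880)/(-239139) - 4052461/3589171 = (-189376 - 880)*(-1/239139) - 4052461*1/3589171 = -190256*(-1/239139) - 4052461/3589171 = 190256/239139 - 4052461/3589171 = -286240153303/858310763769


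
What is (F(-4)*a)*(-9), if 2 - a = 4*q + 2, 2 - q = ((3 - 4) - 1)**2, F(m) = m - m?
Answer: 0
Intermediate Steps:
F(m) = 0
q = -2 (q = 2 - ((3 - 4) - 1)**2 = 2 - (-1 - 1)**2 = 2 - 1*(-2)**2 = 2 - 1*4 = 2 - 4 = -2)
a = 8 (a = 2 - (4*(-2) + 2) = 2 - (-8 + 2) = 2 - 1*(-6) = 2 + 6 = 8)
(F(-4)*a)*(-9) = (0*8)*(-9) = 0*(-9) = 0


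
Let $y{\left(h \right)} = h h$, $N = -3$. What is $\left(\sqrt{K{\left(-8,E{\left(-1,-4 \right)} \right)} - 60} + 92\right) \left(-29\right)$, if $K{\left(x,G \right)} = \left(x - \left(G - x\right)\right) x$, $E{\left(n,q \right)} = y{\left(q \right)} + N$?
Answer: $-2668 - 58 \sqrt{43} \approx -3048.3$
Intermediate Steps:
$y{\left(h \right)} = h^{2}$
$E{\left(n,q \right)} = -3 + q^{2}$ ($E{\left(n,q \right)} = q^{2} - 3 = -3 + q^{2}$)
$K{\left(x,G \right)} = x \left(- G + 2 x\right)$ ($K{\left(x,G \right)} = \left(- G + 2 x\right) x = x \left(- G + 2 x\right)$)
$\left(\sqrt{K{\left(-8,E{\left(-1,-4 \right)} \right)} - 60} + 92\right) \left(-29\right) = \left(\sqrt{- 8 \left(- (-3 + \left(-4\right)^{2}) + 2 \left(-8\right)\right) - 60} + 92\right) \left(-29\right) = \left(\sqrt{- 8 \left(- (-3 + 16) - 16\right) - 60} + 92\right) \left(-29\right) = \left(\sqrt{- 8 \left(\left(-1\right) 13 - 16\right) - 60} + 92\right) \left(-29\right) = \left(\sqrt{- 8 \left(-13 - 16\right) - 60} + 92\right) \left(-29\right) = \left(\sqrt{\left(-8\right) \left(-29\right) - 60} + 92\right) \left(-29\right) = \left(\sqrt{232 - 60} + 92\right) \left(-29\right) = \left(\sqrt{172} + 92\right) \left(-29\right) = \left(2 \sqrt{43} + 92\right) \left(-29\right) = \left(92 + 2 \sqrt{43}\right) \left(-29\right) = -2668 - 58 \sqrt{43}$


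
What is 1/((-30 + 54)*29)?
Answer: 1/696 ≈ 0.0014368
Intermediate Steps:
1/((-30 + 54)*29) = 1/(24*29) = 1/696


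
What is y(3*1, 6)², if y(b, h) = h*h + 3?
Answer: 1521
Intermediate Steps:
y(b, h) = 3 + h² (y(b, h) = h² + 3 = 3 + h²)
y(3*1, 6)² = (3 + 6²)² = (3 + 36)² = 39² = 1521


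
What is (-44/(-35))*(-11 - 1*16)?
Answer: -1188/35 ≈ -33.943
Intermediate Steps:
(-44/(-35))*(-11 - 1*16) = (-1/35*(-44))*(-11 - 16) = (44/35)*(-27) = -1188/35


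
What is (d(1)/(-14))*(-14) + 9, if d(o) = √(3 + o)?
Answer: 11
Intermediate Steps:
(d(1)/(-14))*(-14) + 9 = (√(3 + 1)/(-14))*(-14) + 9 = (√4*(-1/14))*(-14) + 9 = (2*(-1/14))*(-14) + 9 = -⅐*(-14) + 9 = 2 + 9 = 11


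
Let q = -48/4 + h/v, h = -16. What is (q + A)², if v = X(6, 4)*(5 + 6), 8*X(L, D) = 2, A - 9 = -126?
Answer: 2199289/121 ≈ 18176.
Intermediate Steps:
A = -117 (A = 9 - 126 = -117)
X(L, D) = ¼ (X(L, D) = (⅛)*2 = ¼)
v = 11/4 (v = (5 + 6)/4 = (¼)*11 = 11/4 ≈ 2.7500)
q = -196/11 (q = -48/4 - 16/11/4 = -48*¼ - 16*4/11 = -12 - 64/11 = -196/11 ≈ -17.818)
(q + A)² = (-196/11 - 117)² = (-1483/11)² = 2199289/121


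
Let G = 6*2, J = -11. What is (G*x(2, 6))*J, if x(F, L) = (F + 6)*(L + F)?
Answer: -8448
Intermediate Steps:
G = 12
x(F, L) = (6 + F)*(F + L)
(G*x(2, 6))*J = (12*(2**2 + 6*2 + 6*6 + 2*6))*(-11) = (12*(4 + 12 + 36 + 12))*(-11) = (12*64)*(-11) = 768*(-11) = -8448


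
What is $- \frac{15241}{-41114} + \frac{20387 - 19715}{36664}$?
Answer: $\frac{73303079}{188425462} \approx 0.38903$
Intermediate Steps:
$- \frac{15241}{-41114} + \frac{20387 - 19715}{36664} = \left(-15241\right) \left(- \frac{1}{41114}\right) + 672 \cdot \frac{1}{36664} = \frac{15241}{41114} + \frac{84}{4583} = \frac{73303079}{188425462}$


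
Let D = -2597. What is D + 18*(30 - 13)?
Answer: -2291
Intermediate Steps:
D + 18*(30 - 13) = -2597 + 18*(30 - 13) = -2597 + 18*17 = -2597 + 306 = -2291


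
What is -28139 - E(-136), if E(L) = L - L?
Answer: -28139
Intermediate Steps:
E(L) = 0
-28139 - E(-136) = -28139 - 1*0 = -28139 + 0 = -28139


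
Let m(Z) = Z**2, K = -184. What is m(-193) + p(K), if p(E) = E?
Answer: 37065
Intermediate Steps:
m(-193) + p(K) = (-193)**2 - 184 = 37249 - 184 = 37065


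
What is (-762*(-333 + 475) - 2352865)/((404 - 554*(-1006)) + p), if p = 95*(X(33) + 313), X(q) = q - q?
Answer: -2461069/587463 ≈ -4.1893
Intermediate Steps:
X(q) = 0
p = 29735 (p = 95*(0 + 313) = 95*313 = 29735)
(-762*(-333 + 475) - 2352865)/((404 - 554*(-1006)) + p) = (-762*(-333 + 475) - 2352865)/((404 - 554*(-1006)) + 29735) = (-762*142 - 2352865)/((404 + 557324) + 29735) = (-108204 - 2352865)/(557728 + 29735) = -2461069/587463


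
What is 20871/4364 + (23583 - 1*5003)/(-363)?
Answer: -73506947/1584132 ≈ -46.402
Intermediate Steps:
20871/4364 + (23583 - 1*5003)/(-363) = 20871*(1/4364) + (23583 - 5003)*(-1/363) = 20871/4364 + 18580*(-1/363) = 20871/4364 - 18580/363 = -73506947/1584132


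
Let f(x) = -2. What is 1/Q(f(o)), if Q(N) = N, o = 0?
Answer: -½ ≈ -0.50000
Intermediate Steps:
1/Q(f(o)) = 1/(-2) = -½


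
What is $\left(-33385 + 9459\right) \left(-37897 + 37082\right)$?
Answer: $19499690$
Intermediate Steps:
$\left(-33385 + 9459\right) \left(-37897 + 37082\right) = \left(-23926\right) \left(-815\right) = 19499690$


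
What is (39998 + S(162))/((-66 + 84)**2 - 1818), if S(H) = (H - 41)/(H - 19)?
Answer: -519985/19422 ≈ -26.773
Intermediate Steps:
S(H) = (-41 + H)/(-19 + H)
(39998 + S(162))/((-66 + 84)**2 - 1818) = (39998 + (-41 + 162)/(-19 + 162))/((-66 + 84)**2 - 1818) = (39998 + 121/143)/(18**2 - 1818) = (39998 + (1/143)*121)/(324 - 1818) = (39998 + 11/13)/(-1494) = (519985/13)*(-1/1494) = -519985/19422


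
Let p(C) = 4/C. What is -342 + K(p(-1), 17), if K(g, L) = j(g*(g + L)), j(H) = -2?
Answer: -344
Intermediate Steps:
K(g, L) = -2
-342 + K(p(-1), 17) = -342 - 2 = -344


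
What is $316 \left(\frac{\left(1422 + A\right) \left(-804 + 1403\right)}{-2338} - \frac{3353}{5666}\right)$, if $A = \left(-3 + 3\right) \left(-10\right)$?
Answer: $- \frac{381887063498}{3311777} \approx -1.1531 \cdot 10^{5}$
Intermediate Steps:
$A = 0$ ($A = 0 \left(-10\right) = 0$)
$316 \left(\frac{\left(1422 + A\right) \left(-804 + 1403\right)}{-2338} - \frac{3353}{5666}\right) = 316 \left(\frac{\left(1422 + 0\right) \left(-804 + 1403\right)}{-2338} - \frac{3353}{5666}\right) = 316 \left(1422 \cdot 599 \left(- \frac{1}{2338}\right) - \frac{3353}{5666}\right) = 316 \left(851778 \left(- \frac{1}{2338}\right) - \frac{3353}{5666}\right) = 316 \left(- \frac{425889}{1169} - \frac{3353}{5666}\right) = 316 \left(- \frac{2417006731}{6623554}\right) = - \frac{381887063498}{3311777}$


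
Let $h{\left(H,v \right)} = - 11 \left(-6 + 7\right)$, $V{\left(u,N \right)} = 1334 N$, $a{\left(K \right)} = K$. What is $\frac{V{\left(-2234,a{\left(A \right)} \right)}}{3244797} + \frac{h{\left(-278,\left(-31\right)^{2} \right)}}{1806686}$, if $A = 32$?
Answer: $\frac{77088119201}{5862329312742} \approx 0.01315$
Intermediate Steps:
$h{\left(H,v \right)} = -11$ ($h{\left(H,v \right)} = \left(-11\right) 1 = -11$)
$\frac{V{\left(-2234,a{\left(A \right)} \right)}}{3244797} + \frac{h{\left(-278,\left(-31\right)^{2} \right)}}{1806686} = \frac{1334 \cdot 32}{3244797} - \frac{11}{1806686} = 42688 \cdot \frac{1}{3244797} - \frac{11}{1806686} = \frac{42688}{3244797} - \frac{11}{1806686} = \frac{77088119201}{5862329312742}$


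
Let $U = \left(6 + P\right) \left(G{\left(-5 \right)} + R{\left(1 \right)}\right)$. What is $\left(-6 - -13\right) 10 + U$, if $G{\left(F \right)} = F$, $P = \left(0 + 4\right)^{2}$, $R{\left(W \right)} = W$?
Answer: $-18$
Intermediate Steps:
$P = 16$ ($P = 4^{2} = 16$)
$U = -88$ ($U = \left(6 + 16\right) \left(-5 + 1\right) = 22 \left(-4\right) = -88$)
$\left(-6 - -13\right) 10 + U = \left(-6 - -13\right) 10 - 88 = \left(-6 + 13\right) 10 - 88 = 7 \cdot 10 - 88 = 70 - 88 = -18$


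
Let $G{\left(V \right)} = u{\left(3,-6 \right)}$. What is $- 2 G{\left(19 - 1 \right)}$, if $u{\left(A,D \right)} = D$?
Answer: $12$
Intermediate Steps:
$G{\left(V \right)} = -6$
$- 2 G{\left(19 - 1 \right)} = \left(-2\right) \left(-6\right) = 12$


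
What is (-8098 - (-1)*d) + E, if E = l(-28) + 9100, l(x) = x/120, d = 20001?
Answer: 630083/30 ≈ 21003.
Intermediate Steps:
l(x) = x/120 (l(x) = x*(1/120) = x/120)
E = 272993/30 (E = (1/120)*(-28) + 9100 = -7/30 + 9100 = 272993/30 ≈ 9099.8)
(-8098 - (-1)*d) + E = (-8098 - (-1)*20001) + 272993/30 = (-8098 - 1*(-20001)) + 272993/30 = (-8098 + 20001) + 272993/30 = 11903 + 272993/30 = 630083/30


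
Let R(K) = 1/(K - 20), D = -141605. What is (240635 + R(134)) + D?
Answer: 11289421/114 ≈ 99030.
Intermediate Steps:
R(K) = 1/(-20 + K)
(240635 + R(134)) + D = (240635 + 1/(-20 + 134)) - 141605 = (240635 + 1/114) - 141605 = 27432391/114 - 141605 = 11289421/114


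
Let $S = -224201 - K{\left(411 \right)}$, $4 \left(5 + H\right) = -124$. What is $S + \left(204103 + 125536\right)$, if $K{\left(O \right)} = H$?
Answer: $105474$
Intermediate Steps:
$H = -36$ ($H = -5 + \frac{1}{4} \left(-124\right) = -5 - 31 = -36$)
$K{\left(O \right)} = -36$
$S = -224165$ ($S = -224201 - -36 = -224201 + 36 = -224165$)
$S + \left(204103 + 125536\right) = -224165 + \left(204103 + 125536\right) = -224165 + 329639 = 105474$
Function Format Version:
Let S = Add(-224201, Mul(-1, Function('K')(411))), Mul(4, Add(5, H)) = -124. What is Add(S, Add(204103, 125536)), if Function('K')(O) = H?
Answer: 105474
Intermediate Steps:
H = -36 (H = Add(-5, Mul(Rational(1, 4), -124)) = Add(-5, -31) = -36)
Function('K')(O) = -36
S = -224165 (S = Add(-224201, Mul(-1, -36)) = Add(-224201, 36) = -224165)
Add(S, Add(204103, 125536)) = Add(-224165, Add(204103, 125536)) = Add(-224165, 329639) = 105474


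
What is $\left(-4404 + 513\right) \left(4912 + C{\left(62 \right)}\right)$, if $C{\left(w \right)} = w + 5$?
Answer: $-19373289$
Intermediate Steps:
$C{\left(w \right)} = 5 + w$
$\left(-4404 + 513\right) \left(4912 + C{\left(62 \right)}\right) = \left(-4404 + 513\right) \left(4912 + \left(5 + 62\right)\right) = - 3891 \left(4912 + 67\right) = \left(-3891\right) 4979 = -19373289$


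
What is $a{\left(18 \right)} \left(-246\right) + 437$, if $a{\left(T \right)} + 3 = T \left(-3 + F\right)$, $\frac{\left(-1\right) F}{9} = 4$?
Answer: $173867$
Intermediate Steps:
$F = -36$ ($F = \left(-9\right) 4 = -36$)
$a{\left(T \right)} = -3 - 39 T$ ($a{\left(T \right)} = -3 + T \left(-3 - 36\right) = -3 + T \left(-39\right) = -3 - 39 T$)
$a{\left(18 \right)} \left(-246\right) + 437 = \left(-3 - 702\right) \left(-246\right) + 437 = \left(-705\right) \left(-246\right) + 437 = 173430 + 437 = 173867$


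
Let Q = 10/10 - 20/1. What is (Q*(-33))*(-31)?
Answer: -19437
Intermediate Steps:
Q = -19 (Q = 10*(1/10) - 20*1 = 1 - 20 = -19)
(Q*(-33))*(-31) = -19*(-33)*(-31) = 627*(-31) = -19437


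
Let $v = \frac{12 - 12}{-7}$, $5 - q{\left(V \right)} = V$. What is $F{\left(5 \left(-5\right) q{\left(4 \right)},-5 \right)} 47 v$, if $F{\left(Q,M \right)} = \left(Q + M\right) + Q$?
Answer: $0$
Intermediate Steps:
$q{\left(V \right)} = 5 - V$
$F{\left(Q,M \right)} = M + 2 Q$ ($F{\left(Q,M \right)} = \left(M + Q\right) + Q = M + 2 Q$)
$v = 0$ ($v = 0 \left(- \frac{1}{7}\right) = 0$)
$F{\left(5 \left(-5\right) q{\left(4 \right)},-5 \right)} 47 v = \left(-5 + 2 \cdot 5 \left(-5\right) \left(5 - 4\right)\right) 47 \cdot 0 = \left(-5 + 2 \left(- 25 \left(5 - 4\right)\right)\right) 47 \cdot 0 = \left(-5 + 2 \left(\left(-25\right) 1\right)\right) 47 \cdot 0 = \left(-5 + 2 \left(-25\right)\right) 47 \cdot 0 = \left(-5 - 50\right) 47 \cdot 0 = \left(-55\right) 47 \cdot 0 = \left(-2585\right) 0 = 0$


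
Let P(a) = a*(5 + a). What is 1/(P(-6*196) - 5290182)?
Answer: -1/3913086 ≈ -2.5555e-7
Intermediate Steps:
1/(P(-6*196) - 5290182) = 1/((-6*196)*(5 - 6*196) - 5290182) = 1/(-1176*(5 - 1176) - 5290182) = 1/(-1176*(-1171) - 5290182) = 1/(1377096 - 5290182) = 1/(-3913086) = -1/3913086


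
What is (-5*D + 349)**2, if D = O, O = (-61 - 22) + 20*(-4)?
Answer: 1354896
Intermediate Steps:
O = -163 (O = -83 - 80 = -163)
D = -163
(-5*D + 349)**2 = (-5*(-163) + 349)**2 = (815 + 349)**2 = 1164**2 = 1354896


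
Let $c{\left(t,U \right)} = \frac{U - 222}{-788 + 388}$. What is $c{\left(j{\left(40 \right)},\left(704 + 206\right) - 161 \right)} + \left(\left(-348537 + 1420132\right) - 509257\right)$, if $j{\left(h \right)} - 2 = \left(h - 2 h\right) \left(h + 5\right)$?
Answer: $\frac{224934673}{400} \approx 5.6234 \cdot 10^{5}$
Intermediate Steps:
$j{\left(h \right)} = 2 - h \left(5 + h\right)$ ($j{\left(h \right)} = 2 + \left(h - 2 h\right) \left(h + 5\right) = 2 + - h \left(5 + h\right) = 2 - h \left(5 + h\right)$)
$c{\left(t,U \right)} = \frac{111}{200} - \frac{U}{400}$ ($c{\left(t,U \right)} = \frac{-222 + U}{-400} = \left(-222 + U\right) \left(- \frac{1}{400}\right) = \frac{111}{200} - \frac{U}{400}$)
$c{\left(j{\left(40 \right)},\left(704 + 206\right) - 161 \right)} + \left(\left(-348537 + 1420132\right) - 509257\right) = \left(\frac{111}{200} - \frac{\left(704 + 206\right) - 161}{400}\right) + \left(\left(-348537 + 1420132\right) - 509257\right) = \left(\frac{111}{200} - \frac{910 - 161}{400}\right) + \left(1071595 - 509257\right) = \left(\frac{111}{200} - \frac{749}{400}\right) + 562338 = - \frac{527}{400} + 562338 = \frac{224934673}{400}$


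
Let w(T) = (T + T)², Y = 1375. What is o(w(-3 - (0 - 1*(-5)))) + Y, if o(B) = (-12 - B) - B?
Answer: 851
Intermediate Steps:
w(T) = 4*T² (w(T) = (2*T)² = 4*T²)
o(B) = -12 - 2*B
o(w(-3 - (0 - 1*(-5)))) + Y = (-12 - 8*(-3 - (0 - 1*(-5)))²) + 1375 = (-12 - 8*(-3 - (0 + 5))²) + 1375 = (-12 - 8*(-3 - 1*5)²) + 1375 = (-12 - 8*(-3 - 5)²) + 1375 = (-12 - 8*(-8)²) + 1375 = (-12 - 8*64) + 1375 = (-12 - 2*256) + 1375 = (-12 - 512) + 1375 = -524 + 1375 = 851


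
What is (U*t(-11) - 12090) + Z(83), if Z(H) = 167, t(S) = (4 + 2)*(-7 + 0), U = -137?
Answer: -6169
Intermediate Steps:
t(S) = -42 (t(S) = 6*(-7) = -42)
(U*t(-11) - 12090) + Z(83) = (-137*(-42) - 12090) + 167 = (5754 - 12090) + 167 = -6336 + 167 = -6169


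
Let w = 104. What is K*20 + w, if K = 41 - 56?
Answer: -196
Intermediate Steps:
K = -15
K*20 + w = -15*20 + 104 = -300 + 104 = -196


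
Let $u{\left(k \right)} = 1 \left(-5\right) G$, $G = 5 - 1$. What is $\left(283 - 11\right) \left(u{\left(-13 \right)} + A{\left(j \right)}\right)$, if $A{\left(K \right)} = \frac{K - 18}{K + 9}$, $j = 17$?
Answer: $- \frac{70856}{13} \approx -5450.5$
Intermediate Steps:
$G = 4$
$A{\left(K \right)} = \frac{-18 + K}{9 + K}$
$u{\left(k \right)} = -20$ ($u{\left(k \right)} = 1 \left(-5\right) 4 = \left(-5\right) 4 = -20$)
$\left(283 - 11\right) \left(u{\left(-13 \right)} + A{\left(j \right)}\right) = \left(283 - 11\right) \left(-20 + \frac{-18 + 17}{9 + 17}\right) = 272 \left(-20 + \frac{1}{26} \left(-1\right)\right) = 272 \left(-20 - \frac{1}{26}\right) = 272 \left(- \frac{521}{26}\right) = - \frac{70856}{13}$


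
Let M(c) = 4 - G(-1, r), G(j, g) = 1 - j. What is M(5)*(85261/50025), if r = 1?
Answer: 7414/2175 ≈ 3.4087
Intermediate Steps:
M(c) = 2 (M(c) = 4 - (1 - 1*(-1)) = 4 - (1 + 1) = 4 - 1*2 = 4 - 2 = 2)
M(5)*(85261/50025) = 2*(85261/50025) = 2*(85261*(1/50025)) = 2*(3707/2175) = 7414/2175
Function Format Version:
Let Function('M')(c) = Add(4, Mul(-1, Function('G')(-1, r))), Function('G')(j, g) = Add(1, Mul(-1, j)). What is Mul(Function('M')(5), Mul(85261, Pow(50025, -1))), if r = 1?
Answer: Rational(7414, 2175) ≈ 3.4087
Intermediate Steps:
Function('M')(c) = 2 (Function('M')(c) = Add(4, Mul(-1, Add(1, Mul(-1, -1)))) = Add(4, Mul(-1, Add(1, 1))) = Add(4, Mul(-1, 2)) = Add(4, -2) = 2)
Mul(Function('M')(5), Mul(85261, Pow(50025, -1))) = Mul(2, Mul(85261, Pow(50025, -1))) = Mul(2, Mul(85261, Rational(1, 50025))) = Mul(2, Rational(3707, 2175)) = Rational(7414, 2175)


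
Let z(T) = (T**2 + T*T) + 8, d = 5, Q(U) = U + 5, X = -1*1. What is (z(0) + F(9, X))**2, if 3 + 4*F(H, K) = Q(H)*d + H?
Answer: 729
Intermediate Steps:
X = -1
Q(U) = 5 + U
z(T) = 8 + 2*T**2 (z(T) = (T**2 + T**2) + 8 = 2*T**2 + 8 = 8 + 2*T**2)
F(H, K) = 11/2 + 3*H/2 (F(H, K) = -3/4 + ((5 + H)*5 + H)/4 = -3/4 + ((25 + 5*H) + H)/4 = -3/4 + (25 + 6*H)/4 = -3/4 + (25/4 + 3*H/2) = 11/2 + 3*H/2)
(z(0) + F(9, X))**2 = ((8 + 2*0**2) + (11/2 + (3/2)*9))**2 = ((8 + 2*0) + (11/2 + 27/2))**2 = ((8 + 0) + 19)**2 = (8 + 19)**2 = 27**2 = 729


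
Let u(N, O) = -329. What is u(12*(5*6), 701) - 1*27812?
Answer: -28141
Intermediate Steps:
u(12*(5*6), 701) - 1*27812 = -329 - 1*27812 = -329 - 27812 = -28141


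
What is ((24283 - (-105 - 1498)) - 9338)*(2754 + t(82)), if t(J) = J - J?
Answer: 45573192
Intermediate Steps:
t(J) = 0
((24283 - (-105 - 1498)) - 9338)*(2754 + t(82)) = ((24283 - (-105 - 1498)) - 9338)*(2754 + 0) = ((24283 - 1*(-1603)) - 9338)*2754 = ((24283 + 1603) - 9338)*2754 = (25886 - 9338)*2754 = 16548*2754 = 45573192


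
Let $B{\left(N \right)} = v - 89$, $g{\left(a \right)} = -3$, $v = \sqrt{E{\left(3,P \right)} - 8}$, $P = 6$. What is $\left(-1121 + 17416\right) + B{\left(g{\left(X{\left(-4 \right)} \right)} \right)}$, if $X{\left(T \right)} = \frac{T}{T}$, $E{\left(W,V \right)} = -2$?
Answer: $16206 + i \sqrt{10} \approx 16206.0 + 3.1623 i$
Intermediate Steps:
$X{\left(T \right)} = 1$
$v = i \sqrt{10}$ ($v = \sqrt{-2 - 8} = \sqrt{-10} = i \sqrt{10} \approx 3.1623 i$)
$B{\left(N \right)} = -89 + i \sqrt{10}$ ($B{\left(N \right)} = i \sqrt{10} - 89 = -89 + i \sqrt{10}$)
$\left(-1121 + 17416\right) + B{\left(g{\left(X{\left(-4 \right)} \right)} \right)} = \left(-1121 + 17416\right) - \left(89 - i \sqrt{10}\right) = 16295 - \left(89 - i \sqrt{10}\right) = 16206 + i \sqrt{10}$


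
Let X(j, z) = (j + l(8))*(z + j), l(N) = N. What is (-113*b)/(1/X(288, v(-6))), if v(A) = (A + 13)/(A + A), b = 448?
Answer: -12920561024/3 ≈ -4.3069e+9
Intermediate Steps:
v(A) = (13 + A)/(2*A) (v(A) = (13 + A)/((2*A)) = (13 + A)*(1/(2*A)) = (13 + A)/(2*A))
X(j, z) = (8 + j)*(j + z) (X(j, z) = (j + 8)*(z + j) = (8 + j)*(j + z))
(-113*b)/(1/X(288, v(-6))) = (-113*448)/(1/(288² + 8*288 + 8*((½)*(13 - 6)/(-6)) + 288*((½)*(13 - 6)/(-6)))) = -50624/(1/(82944 + 2304 + 8*((½)*(-⅙)*7) + 288*((½)*(-⅙)*7))) = -50624/(1/(82944 + 2304 + 8*(-7/12) + 288*(-7/12))) = -50624/(1/(82944 + 2304 - 14/3 - 168)) = -50624/(1/(255226/3)) = -50624/3/255226 = -50624*255226/3 = -12920561024/3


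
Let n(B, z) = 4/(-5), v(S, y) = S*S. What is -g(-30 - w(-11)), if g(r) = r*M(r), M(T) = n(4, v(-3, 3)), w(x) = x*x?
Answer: -604/5 ≈ -120.80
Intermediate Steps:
w(x) = x**2
v(S, y) = S**2
n(B, z) = -4/5 (n(B, z) = 4*(-1/5) = -4/5)
M(T) = -4/5
g(r) = -4*r/5 (g(r) = r*(-4/5) = -4*r/5)
-g(-30 - w(-11)) = -(-4)*(-30 - 1*(-11)**2)/5 = -(-4)*(-30 - 1*121)/5 = -(-4)*(-30 - 121)/5 = -(-4)*(-151)/5 = -1*604/5 = -604/5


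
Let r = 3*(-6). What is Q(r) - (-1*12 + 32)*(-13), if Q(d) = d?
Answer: 242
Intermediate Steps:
r = -18
Q(r) - (-1*12 + 32)*(-13) = -18 - (-1*12 + 32)*(-13) = -18 - (-12 + 32)*(-13) = -18 - 20*(-13) = -18 - 1*(-260) = -18 + 260 = 242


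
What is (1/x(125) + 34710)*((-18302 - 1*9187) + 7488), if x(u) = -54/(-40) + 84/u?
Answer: -233960430770/337 ≈ -6.9424e+8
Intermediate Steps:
x(u) = 27/20 + 84/u (x(u) = -54*(-1/40) + 84/u = 27/20 + 84/u)
(1/x(125) + 34710)*((-18302 - 1*9187) + 7488) = (1/(27/20 + 84/125) + 34710)*((-18302 - 1*9187) + 7488) = (1/(27/20 + 84*(1/125)) + 34710)*((-18302 - 9187) + 7488) = (1/(27/20 + 84/125) + 34710)*(-27489 + 7488) = (1/(1011/500) + 34710)*(-20001) = (500/1011 + 34710)*(-20001) = (35092310/1011)*(-20001) = -233960430770/337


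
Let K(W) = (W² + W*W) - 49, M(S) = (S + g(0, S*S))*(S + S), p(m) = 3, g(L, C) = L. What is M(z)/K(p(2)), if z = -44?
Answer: -3872/31 ≈ -124.90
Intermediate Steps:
M(S) = 2*S² (M(S) = (S + 0)*(S + S) = S*(2*S) = 2*S²)
K(W) = -49 + 2*W² (K(W) = (W² + W²) - 49 = 2*W² - 49 = -49 + 2*W²)
M(z)/K(p(2)) = (2*(-44)²)/(-49 + 2*3²) = (2*1936)/(-49 + 2*9) = 3872/(-49 + 18) = 3872/(-31) = 3872*(-1/31) = -3872/31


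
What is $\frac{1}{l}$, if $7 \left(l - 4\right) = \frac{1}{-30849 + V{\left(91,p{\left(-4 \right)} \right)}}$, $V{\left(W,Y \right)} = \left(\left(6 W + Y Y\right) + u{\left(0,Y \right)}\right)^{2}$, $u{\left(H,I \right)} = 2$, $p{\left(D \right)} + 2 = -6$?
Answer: $\frac{2405865}{9623461} \approx 0.25$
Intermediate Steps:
$p{\left(D \right)} = -8$ ($p{\left(D \right)} = -2 - 6 = -8$)
$V{\left(W,Y \right)} = \left(2 + Y^{2} + 6 W\right)^{2}$ ($V{\left(W,Y \right)} = \left(\left(6 W + Y Y\right) + 2\right)^{2} = \left(\left(6 W + Y^{2}\right) + 2\right)^{2} = \left(\left(Y^{2} + 6 W\right) + 2\right)^{2} = \left(2 + Y^{2} + 6 W\right)^{2}$)
$l = \frac{9623461}{2405865}$ ($l = 4 + \frac{1}{7 \left(-30849 + \left(2 + \left(-8\right)^{2} + 6 \cdot 91\right)^{2}\right)} = 4 + \frac{1}{7 \left(-30849 + \left(2 + 64 + 546\right)^{2}\right)} = 4 + \frac{1}{7 \left(-30849 + 612^{2}\right)} = 4 + \frac{1}{7 \left(-30849 + 374544\right)} = 4 + \frac{1}{7 \cdot 343695} = 4 + \frac{1}{7} \cdot \frac{1}{343695} = 4 + \frac{1}{2405865} = \frac{9623461}{2405865} \approx 4.0$)
$\frac{1}{l} = \frac{1}{\frac{9623461}{2405865}} = \frac{2405865}{9623461}$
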